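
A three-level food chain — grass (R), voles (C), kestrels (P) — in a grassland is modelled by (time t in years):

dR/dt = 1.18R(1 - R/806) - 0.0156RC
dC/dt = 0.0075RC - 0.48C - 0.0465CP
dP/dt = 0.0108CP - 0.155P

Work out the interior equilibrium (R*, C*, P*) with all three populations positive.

R* ≈ 653, C* ≈ 14.4, P* ≈ 95

From dP/dt = 0: 0.0108C* = 0.155, so C* = 14.4.
From dR/dt = 0: 1.18(1 - R*/806) = 0.0156·14.4, giving R* = 806·(1 - 0.19) = 653.
From dC/dt = 0: 0.0075·653 - 0.48 = 0.0465P*, so P* = 4.42/0.0465 = 95.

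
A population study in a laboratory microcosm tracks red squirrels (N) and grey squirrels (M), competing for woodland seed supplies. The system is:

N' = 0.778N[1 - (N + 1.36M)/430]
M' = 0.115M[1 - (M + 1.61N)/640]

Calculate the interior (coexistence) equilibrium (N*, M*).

Setting both brackets to zero gives the nullclines N + 1.36M = 430 and 1.61N + M = 640.
Substituting M = 640 - 1.61N into the first: N(1 - 1.36·1.61) = 430 - 1.36·640.
So N* = -440/-1.19 = 370, and then M* = 640 - 1.61·370 = 44.

N* ≈ 370, M* ≈ 44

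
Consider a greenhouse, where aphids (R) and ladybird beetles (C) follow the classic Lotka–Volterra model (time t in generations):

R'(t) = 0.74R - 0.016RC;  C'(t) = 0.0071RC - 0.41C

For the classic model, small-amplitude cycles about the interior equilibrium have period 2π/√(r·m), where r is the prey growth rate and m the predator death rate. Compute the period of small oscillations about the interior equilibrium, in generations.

Here r = 0.74 and m = 0.41, so r·m = 0.303.
ω = √0.303 = 0.551 per generation, hence T = 2π/ω ≈ 11.4 generations.

T ≈ 11.4 generations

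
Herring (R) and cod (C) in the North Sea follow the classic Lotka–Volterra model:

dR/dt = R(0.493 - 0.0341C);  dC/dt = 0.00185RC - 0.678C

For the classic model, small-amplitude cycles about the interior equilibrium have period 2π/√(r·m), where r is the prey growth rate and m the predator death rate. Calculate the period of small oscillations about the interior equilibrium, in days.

Here r = 0.493 and m = 0.678, so r·m = 0.334.
ω = √0.334 = 0.578 per day, hence T = 2π/ω ≈ 10.9 days.

T ≈ 10.9 days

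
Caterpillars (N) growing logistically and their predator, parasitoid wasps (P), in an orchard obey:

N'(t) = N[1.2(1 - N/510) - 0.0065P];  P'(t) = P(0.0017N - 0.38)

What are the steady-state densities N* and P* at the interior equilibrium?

N* ≈ 224, P* ≈ 104

From dP/dt = 0 with P > 0: 0.0017N* = 0.38, so N* = 224.
Substitute into dN/dt = 0: 1.2(1 - 224/510) = 0.0065P*.
The bracket is 0.562, giving P* = 0.674/0.0065 = 104.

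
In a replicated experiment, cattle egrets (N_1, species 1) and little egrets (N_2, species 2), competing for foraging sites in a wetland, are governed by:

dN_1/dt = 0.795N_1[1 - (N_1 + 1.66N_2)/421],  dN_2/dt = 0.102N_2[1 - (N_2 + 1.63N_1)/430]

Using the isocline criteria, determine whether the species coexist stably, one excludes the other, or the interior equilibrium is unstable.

Compare the nullcline intercepts: K1/α12 = 421/1.66 = 254 < K2 = 430; K2/α21 = 430/1.63 = 264 < K1 = 421.
Since both are reversed, neither can invade when rare; the interior point is a saddle.

unstable coexistence (outcome depends on initial conditions)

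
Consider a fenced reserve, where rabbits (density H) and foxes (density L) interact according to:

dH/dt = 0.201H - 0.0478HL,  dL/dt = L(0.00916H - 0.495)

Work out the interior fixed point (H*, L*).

Set dL/dt = 0 with L > 0: 0.00916H - 0.495 = 0, so H* = 0.495/0.00916 = 54.
Set dH/dt = 0 with H > 0: 0.201 - 0.0478L = 0, so L* = 0.201/0.0478 = 4.21.

H* ≈ 54, L* ≈ 4.21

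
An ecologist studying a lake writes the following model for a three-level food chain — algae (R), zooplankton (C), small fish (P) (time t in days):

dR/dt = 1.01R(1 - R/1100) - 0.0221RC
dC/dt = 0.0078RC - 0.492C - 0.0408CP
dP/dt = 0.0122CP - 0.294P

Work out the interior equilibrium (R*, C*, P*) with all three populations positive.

From dP/dt = 0: 0.0122C* = 0.294, so C* = 24.1.
From dR/dt = 0: 1.01(1 - R*/1100) = 0.0221·24.1, giving R* = 1100·(1 - 0.527) = 520.
From dC/dt = 0: 0.0078·520 - 0.492 = 0.0408P*, so P* = 3.56/0.0408 = 87.3.

R* ≈ 520, C* ≈ 24.1, P* ≈ 87.3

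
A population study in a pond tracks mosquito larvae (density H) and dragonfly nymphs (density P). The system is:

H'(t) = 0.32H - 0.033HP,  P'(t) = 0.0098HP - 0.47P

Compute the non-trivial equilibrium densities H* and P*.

H* ≈ 48, P* ≈ 9.7

Set dP/dt = 0 with P > 0: 0.0098H - 0.47 = 0, so H* = 0.47/0.0098 = 48.
Set dH/dt = 0 with H > 0: 0.32 - 0.033P = 0, so P* = 0.32/0.033 = 9.7.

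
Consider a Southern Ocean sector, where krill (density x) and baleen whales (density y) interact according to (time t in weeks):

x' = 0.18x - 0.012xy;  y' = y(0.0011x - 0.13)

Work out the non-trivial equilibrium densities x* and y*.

Set dy/dt = 0 with y > 0: 0.0011x - 0.13 = 0, so x* = 0.13/0.0011 = 118.
Set dx/dt = 0 with x > 0: 0.18 - 0.012y = 0, so y* = 0.18/0.012 = 15.

x* ≈ 118, y* ≈ 15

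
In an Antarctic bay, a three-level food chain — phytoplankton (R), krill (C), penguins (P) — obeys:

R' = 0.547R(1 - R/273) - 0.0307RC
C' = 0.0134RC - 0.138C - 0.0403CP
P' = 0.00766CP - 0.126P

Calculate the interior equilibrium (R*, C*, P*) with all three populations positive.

From dP/dt = 0: 0.00766C* = 0.126, so C* = 16.4.
From dR/dt = 0: 0.547(1 - R*/273) = 0.0307·16.4, giving R* = 273·(1 - 0.923) = 21.
From dC/dt = 0: 0.0134·21 - 0.138 = 0.0403P*, so P* = 0.143/0.0403 = 3.55.

R* ≈ 21, C* ≈ 16.4, P* ≈ 3.55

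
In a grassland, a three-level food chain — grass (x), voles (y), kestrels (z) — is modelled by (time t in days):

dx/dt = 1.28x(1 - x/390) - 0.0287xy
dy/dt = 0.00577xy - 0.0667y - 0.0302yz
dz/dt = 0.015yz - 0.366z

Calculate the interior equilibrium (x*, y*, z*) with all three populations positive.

From dz/dt = 0: 0.015y* = 0.366, so y* = 24.4.
From dx/dt = 0: 1.28(1 - x*/390) = 0.0287·24.4, giving x* = 390·(1 - 0.547) = 177.
From dy/dt = 0: 0.00577·177 - 0.0667 = 0.0302z*, so z* = 0.952/0.0302 = 31.5.

x* ≈ 177, y* ≈ 24.4, z* ≈ 31.5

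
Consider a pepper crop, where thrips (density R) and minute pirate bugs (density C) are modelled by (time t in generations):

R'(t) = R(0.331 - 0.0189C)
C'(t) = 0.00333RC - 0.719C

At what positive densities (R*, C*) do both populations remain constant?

Set dC/dt = 0 with C > 0: 0.00333R - 0.719 = 0, so R* = 0.719/0.00333 = 216.
Set dR/dt = 0 with R > 0: 0.331 - 0.0189C = 0, so C* = 0.331/0.0189 = 17.5.

R* ≈ 216, C* ≈ 17.5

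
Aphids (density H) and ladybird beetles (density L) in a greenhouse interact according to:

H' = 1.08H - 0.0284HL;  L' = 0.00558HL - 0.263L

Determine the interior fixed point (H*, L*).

H* ≈ 47.1, L* ≈ 38

Set dL/dt = 0 with L > 0: 0.00558H - 0.263 = 0, so H* = 0.263/0.00558 = 47.1.
Set dH/dt = 0 with H > 0: 1.08 - 0.0284L = 0, so L* = 1.08/0.0284 = 38.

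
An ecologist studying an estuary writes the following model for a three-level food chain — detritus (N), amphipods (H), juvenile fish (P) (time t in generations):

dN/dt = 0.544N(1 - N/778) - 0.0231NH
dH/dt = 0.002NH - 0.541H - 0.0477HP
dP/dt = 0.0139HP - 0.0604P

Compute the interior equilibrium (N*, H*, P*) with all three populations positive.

From dP/dt = 0: 0.0139H* = 0.0604, so H* = 4.35.
From dN/dt = 0: 0.544(1 - N*/778) = 0.0231·4.35, giving N* = 778·(1 - 0.185) = 634.
From dH/dt = 0: 0.002·634 - 0.541 = 0.0477P*, so P* = 0.728/0.0477 = 15.3.

N* ≈ 634, H* ≈ 4.35, P* ≈ 15.3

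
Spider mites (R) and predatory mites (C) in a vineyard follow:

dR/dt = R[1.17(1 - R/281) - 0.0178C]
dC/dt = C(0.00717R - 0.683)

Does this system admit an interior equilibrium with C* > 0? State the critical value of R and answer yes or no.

Threshold R = 95.3; K > 95.3, so yes, the predator persists.

The predator equation gives dC/dt > 0 only when R > 0.683/0.00717 = 95.3.
Without the predator, R → K = 281. Since 281 > 95.3, the predator can invade and persist.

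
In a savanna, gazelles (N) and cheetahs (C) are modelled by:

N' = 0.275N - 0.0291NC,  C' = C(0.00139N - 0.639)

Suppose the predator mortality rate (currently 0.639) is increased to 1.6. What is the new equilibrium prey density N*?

N* ≈ 1150

At the interior fixed point, setting dC/dt = 0 with C > 0 fixes N* = (predator death rate)/(NC coefficient) — independent of the other coefficients.
With the change, N* = 1.6/0.00139 = 1150; it rises from 460.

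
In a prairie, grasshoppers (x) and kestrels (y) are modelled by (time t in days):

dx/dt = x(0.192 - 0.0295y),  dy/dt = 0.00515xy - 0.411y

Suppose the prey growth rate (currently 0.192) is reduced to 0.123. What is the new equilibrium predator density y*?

At the interior fixed point, setting dx/dt = 0 with x > 0 fixes y* = (prey growth rate)/(xy coefficient) — independent of the other coefficients.
With the change, y* = 0.123/0.0295 = 4.17; it falls from 6.51.

y* ≈ 4.17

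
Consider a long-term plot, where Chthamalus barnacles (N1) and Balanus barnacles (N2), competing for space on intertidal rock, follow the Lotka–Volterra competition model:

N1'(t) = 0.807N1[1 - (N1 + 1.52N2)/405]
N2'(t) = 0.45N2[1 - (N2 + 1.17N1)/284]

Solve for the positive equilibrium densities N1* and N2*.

Setting both brackets to zero gives the nullclines N1 + 1.52N2 = 405 and 1.17N1 + N2 = 284.
Substituting N2 = 284 - 1.17N1 into the first: N1(1 - 1.52·1.17) = 405 - 1.52·284.
So N1* = -26.7/-0.778 = 34.3, and then N2* = 284 - 1.17·34.3 = 244.

N1* ≈ 34.3, N2* ≈ 244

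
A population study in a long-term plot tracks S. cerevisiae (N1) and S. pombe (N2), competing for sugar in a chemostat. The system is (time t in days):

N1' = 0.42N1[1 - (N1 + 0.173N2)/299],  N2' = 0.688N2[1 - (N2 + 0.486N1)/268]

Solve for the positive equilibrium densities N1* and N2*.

Setting both brackets to zero gives the nullclines N1 + 0.173N2 = 299 and 0.486N1 + N2 = 268.
Substituting N2 = 268 - 0.486N1 into the first: N1(1 - 0.173·0.486) = 299 - 0.173·268.
So N1* = 253/0.916 = 276, and then N2* = 268 - 0.486·276 = 134.

N1* ≈ 276, N2* ≈ 134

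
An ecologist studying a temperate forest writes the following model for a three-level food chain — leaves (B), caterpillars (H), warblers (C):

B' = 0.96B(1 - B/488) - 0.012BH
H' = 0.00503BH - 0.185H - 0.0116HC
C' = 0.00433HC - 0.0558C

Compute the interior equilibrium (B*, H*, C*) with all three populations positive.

B* ≈ 409, H* ≈ 12.9, C* ≈ 162

From dC/dt = 0: 0.00433H* = 0.0558, so H* = 12.9.
From dB/dt = 0: 0.96(1 - B*/488) = 0.012·12.9, giving B* = 488·(1 - 0.161) = 409.
From dH/dt = 0: 0.00503·409 - 0.185 = 0.0116C*, so C* = 1.87/0.0116 = 162.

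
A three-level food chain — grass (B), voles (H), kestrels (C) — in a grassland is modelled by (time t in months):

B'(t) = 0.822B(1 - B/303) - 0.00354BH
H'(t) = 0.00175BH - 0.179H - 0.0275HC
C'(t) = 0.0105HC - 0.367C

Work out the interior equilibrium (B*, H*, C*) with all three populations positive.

B* ≈ 257, H* ≈ 35, C* ≈ 9.87

From dC/dt = 0: 0.0105H* = 0.367, so H* = 35.
From dB/dt = 0: 0.822(1 - B*/303) = 0.00354·35, giving B* = 303·(1 - 0.151) = 257.
From dH/dt = 0: 0.00175·257 - 0.179 = 0.0275C*, so C* = 0.271/0.0275 = 9.87.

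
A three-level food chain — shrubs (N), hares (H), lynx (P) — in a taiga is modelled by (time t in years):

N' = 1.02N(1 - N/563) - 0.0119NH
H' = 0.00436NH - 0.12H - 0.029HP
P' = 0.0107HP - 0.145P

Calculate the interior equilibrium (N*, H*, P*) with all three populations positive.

From dP/dt = 0: 0.0107H* = 0.145, so H* = 13.6.
From dN/dt = 0: 1.02(1 - N*/563) = 0.0119·13.6, giving N* = 563·(1 - 0.158) = 474.
From dH/dt = 0: 0.00436·474 - 0.12 = 0.029P*, so P* = 1.95/0.029 = 67.1.

N* ≈ 474, H* ≈ 13.6, P* ≈ 67.1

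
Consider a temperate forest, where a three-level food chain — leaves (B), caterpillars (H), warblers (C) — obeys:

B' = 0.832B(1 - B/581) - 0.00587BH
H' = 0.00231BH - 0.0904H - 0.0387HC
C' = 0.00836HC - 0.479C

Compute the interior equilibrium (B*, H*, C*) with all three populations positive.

B* ≈ 346, H* ≈ 57.3, C* ≈ 18.3

From dC/dt = 0: 0.00836H* = 0.479, so H* = 57.3.
From dB/dt = 0: 0.832(1 - B*/581) = 0.00587·57.3, giving B* = 581·(1 - 0.404) = 346.
From dH/dt = 0: 0.00231·346 - 0.0904 = 0.0387C*, so C* = 0.709/0.0387 = 18.3.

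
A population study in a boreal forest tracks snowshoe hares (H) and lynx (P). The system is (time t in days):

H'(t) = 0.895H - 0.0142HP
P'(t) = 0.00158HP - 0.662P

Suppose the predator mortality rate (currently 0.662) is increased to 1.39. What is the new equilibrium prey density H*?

H* ≈ 880

At the interior fixed point, setting dP/dt = 0 with P > 0 fixes H* = (predator death rate)/(HP coefficient) — independent of the other coefficients.
With the change, H* = 1.39/0.00158 = 880; it rises from 419.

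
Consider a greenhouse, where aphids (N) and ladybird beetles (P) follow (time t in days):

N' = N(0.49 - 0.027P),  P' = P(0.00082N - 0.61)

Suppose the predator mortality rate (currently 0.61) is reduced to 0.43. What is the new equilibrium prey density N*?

At the interior fixed point, setting dP/dt = 0 with P > 0 fixes N* = (predator death rate)/(NP coefficient) — independent of the other coefficients.
With the change, N* = 0.43/0.00082 = 524; it falls from 744.

N* ≈ 524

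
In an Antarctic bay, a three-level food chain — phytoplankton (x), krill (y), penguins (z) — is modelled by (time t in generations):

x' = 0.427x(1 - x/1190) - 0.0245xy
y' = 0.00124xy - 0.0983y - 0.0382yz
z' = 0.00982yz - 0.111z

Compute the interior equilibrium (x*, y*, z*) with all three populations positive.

From dz/dt = 0: 0.00982y* = 0.111, so y* = 11.3.
From dx/dt = 0: 0.427(1 - x*/1190) = 0.0245·11.3, giving x* = 1190·(1 - 0.649) = 418.
From dy/dt = 0: 0.00124·418 - 0.0983 = 0.0382z*, so z* = 0.42/0.0382 = 11.

x* ≈ 418, y* ≈ 11.3, z* ≈ 11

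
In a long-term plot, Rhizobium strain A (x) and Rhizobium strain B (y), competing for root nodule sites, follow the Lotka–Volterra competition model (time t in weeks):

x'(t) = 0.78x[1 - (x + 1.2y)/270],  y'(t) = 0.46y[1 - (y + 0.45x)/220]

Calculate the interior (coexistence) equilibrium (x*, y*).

x* ≈ 13, y* ≈ 214

Setting both brackets to zero gives the nullclines x + 1.2y = 270 and 0.45x + y = 220.
Substituting y = 220 - 0.45x into the first: x(1 - 1.2·0.45) = 270 - 1.2·220.
So x* = 6/0.46 = 13, and then y* = 220 - 0.45·13 = 214.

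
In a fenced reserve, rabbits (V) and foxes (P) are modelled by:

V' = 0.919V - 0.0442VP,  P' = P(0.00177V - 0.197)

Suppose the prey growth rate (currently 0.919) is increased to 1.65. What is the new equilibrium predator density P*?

P* ≈ 37.3

At the interior fixed point, setting dV/dt = 0 with V > 0 fixes P* = (prey growth rate)/(VP coefficient) — independent of the other coefficients.
With the change, P* = 1.65/0.0442 = 37.3; it rises from 20.8.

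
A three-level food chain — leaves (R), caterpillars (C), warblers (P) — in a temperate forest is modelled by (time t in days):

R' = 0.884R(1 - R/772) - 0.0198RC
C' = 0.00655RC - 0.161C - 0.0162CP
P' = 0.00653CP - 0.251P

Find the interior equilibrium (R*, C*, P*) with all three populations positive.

From dP/dt = 0: 0.00653C* = 0.251, so C* = 38.4.
From dR/dt = 0: 0.884(1 - R*/772) = 0.0198·38.4, giving R* = 772·(1 - 0.861) = 107.
From dC/dt = 0: 0.00655·107 - 0.161 = 0.0162P*, so P* = 0.542/0.0162 = 33.5.

R* ≈ 107, C* ≈ 38.4, P* ≈ 33.5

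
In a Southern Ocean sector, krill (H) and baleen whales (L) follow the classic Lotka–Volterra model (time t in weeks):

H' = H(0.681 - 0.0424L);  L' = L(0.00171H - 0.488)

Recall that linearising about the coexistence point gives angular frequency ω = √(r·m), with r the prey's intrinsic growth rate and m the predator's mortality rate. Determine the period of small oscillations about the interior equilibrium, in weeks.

Here r = 0.681 and m = 0.488, so r·m = 0.332.
ω = √0.332 = 0.576 per week, hence T = 2π/ω ≈ 10.9 weeks.

T ≈ 10.9 weeks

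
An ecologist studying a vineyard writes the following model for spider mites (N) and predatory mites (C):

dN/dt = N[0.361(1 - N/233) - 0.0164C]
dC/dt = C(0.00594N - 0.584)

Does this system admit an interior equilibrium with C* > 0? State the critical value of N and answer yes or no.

Threshold N = 98.3; K > 98.3, so yes, the predator persists.

The predator equation gives dC/dt > 0 only when N > 0.584/0.00594 = 98.3.
Without the predator, N → K = 233. Since 233 > 98.3, the predator can invade and persist.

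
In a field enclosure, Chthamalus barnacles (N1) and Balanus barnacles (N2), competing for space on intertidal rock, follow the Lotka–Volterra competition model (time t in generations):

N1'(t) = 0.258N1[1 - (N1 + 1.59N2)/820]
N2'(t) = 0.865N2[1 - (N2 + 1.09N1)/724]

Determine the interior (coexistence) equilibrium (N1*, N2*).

Setting both brackets to zero gives the nullclines N1 + 1.59N2 = 820 and 1.09N1 + N2 = 724.
Substituting N2 = 724 - 1.09N1 into the first: N1(1 - 1.59·1.09) = 820 - 1.59·724.
So N1* = -331/-0.733 = 452, and then N2* = 724 - 1.09·452 = 232.

N1* ≈ 452, N2* ≈ 232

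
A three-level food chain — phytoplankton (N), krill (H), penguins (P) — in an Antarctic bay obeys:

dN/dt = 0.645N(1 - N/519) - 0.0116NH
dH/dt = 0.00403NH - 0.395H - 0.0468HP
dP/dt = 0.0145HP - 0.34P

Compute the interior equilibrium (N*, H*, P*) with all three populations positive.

N* ≈ 300, H* ≈ 23.4, P* ≈ 17.4

From dP/dt = 0: 0.0145H* = 0.34, so H* = 23.4.
From dN/dt = 0: 0.645(1 - N*/519) = 0.0116·23.4, giving N* = 519·(1 - 0.422) = 300.
From dH/dt = 0: 0.00403·300 - 0.395 = 0.0468P*, so P* = 0.815/0.0468 = 17.4.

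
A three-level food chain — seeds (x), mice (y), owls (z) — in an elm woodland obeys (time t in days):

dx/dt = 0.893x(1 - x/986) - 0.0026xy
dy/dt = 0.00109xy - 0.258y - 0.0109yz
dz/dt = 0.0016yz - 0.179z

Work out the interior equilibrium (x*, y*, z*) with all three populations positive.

x* ≈ 665, y* ≈ 112, z* ≈ 42.8

From dz/dt = 0: 0.0016y* = 0.179, so y* = 112.
From dx/dt = 0: 0.893(1 - x*/986) = 0.0026·112, giving x* = 986·(1 - 0.326) = 665.
From dy/dt = 0: 0.00109·665 - 0.258 = 0.0109z*, so z* = 0.467/0.0109 = 42.8.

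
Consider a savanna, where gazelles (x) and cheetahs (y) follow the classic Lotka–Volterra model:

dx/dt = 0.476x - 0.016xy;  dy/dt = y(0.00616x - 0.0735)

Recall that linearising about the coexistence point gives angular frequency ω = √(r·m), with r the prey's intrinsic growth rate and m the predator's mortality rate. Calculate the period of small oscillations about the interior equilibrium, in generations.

T ≈ 33.6 generations

Here r = 0.476 and m = 0.0735, so r·m = 0.035.
ω = √0.035 = 0.187 per generation, hence T = 2π/ω ≈ 33.6 generations.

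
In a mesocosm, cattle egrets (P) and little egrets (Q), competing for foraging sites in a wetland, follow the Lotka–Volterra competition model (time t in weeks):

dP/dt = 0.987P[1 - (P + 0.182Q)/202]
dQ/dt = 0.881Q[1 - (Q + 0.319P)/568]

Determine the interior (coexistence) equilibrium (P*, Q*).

P* ≈ 105, Q* ≈ 535

Setting both brackets to zero gives the nullclines P + 0.182Q = 202 and 0.319P + Q = 568.
Substituting Q = 568 - 0.319P into the first: P(1 - 0.182·0.319) = 202 - 0.182·568.
So P* = 98.6/0.942 = 105, and then Q* = 568 - 0.319·105 = 535.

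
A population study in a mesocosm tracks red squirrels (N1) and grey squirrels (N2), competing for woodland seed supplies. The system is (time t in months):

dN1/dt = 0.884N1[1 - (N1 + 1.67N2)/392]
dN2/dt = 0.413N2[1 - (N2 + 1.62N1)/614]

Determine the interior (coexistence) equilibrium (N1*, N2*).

Setting both brackets to zero gives the nullclines N1 + 1.67N2 = 392 and 1.62N1 + N2 = 614.
Substituting N2 = 614 - 1.62N1 into the first: N1(1 - 1.67·1.62) = 392 - 1.67·614.
So N1* = -633/-1.71 = 371, and then N2* = 614 - 1.62·371 = 12.3.

N1* ≈ 371, N2* ≈ 12.3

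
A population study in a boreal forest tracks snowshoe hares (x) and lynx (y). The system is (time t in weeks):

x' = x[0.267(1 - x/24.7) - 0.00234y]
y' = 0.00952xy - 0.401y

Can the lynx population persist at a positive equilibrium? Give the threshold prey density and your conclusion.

The predator equation gives dy/dt > 0 only when x > 0.401/0.00952 = 42.1.
Without the predator, x → K = 24.7. Since 24.7 < 42.1, the predator cannot invade.

Threshold x = 42.1; K < 42.1, so no, the predator goes extinct.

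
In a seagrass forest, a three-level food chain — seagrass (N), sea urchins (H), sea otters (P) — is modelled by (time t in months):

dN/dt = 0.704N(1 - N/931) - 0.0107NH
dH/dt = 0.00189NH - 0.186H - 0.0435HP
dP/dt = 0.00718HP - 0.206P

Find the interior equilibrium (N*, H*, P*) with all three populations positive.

N* ≈ 525, H* ≈ 28.7, P* ≈ 18.5

From dP/dt = 0: 0.00718H* = 0.206, so H* = 28.7.
From dN/dt = 0: 0.704(1 - N*/931) = 0.0107·28.7, giving N* = 931·(1 - 0.436) = 525.
From dH/dt = 0: 0.00189·525 - 0.186 = 0.0435P*, so P* = 0.806/0.0435 = 18.5.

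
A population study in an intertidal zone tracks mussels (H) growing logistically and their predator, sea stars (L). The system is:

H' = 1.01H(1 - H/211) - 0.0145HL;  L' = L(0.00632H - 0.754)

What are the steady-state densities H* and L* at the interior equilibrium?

H* ≈ 119, L* ≈ 30.3

From dL/dt = 0 with L > 0: 0.00632H* = 0.754, so H* = 119.
Substitute into dH/dt = 0: 1.01(1 - 119/211) = 0.0145L*.
The bracket is 0.435, giving L* = 0.439/0.0145 = 30.3.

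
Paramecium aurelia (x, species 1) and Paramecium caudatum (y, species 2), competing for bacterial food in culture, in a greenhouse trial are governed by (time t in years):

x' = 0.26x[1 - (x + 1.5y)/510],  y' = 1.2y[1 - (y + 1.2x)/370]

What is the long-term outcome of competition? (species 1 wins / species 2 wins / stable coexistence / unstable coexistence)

Compare the nullcline intercepts: K1/α12 = 510/1.5 = 340 < K2 = 370; K2/α21 = 370/1.2 = 308 < K1 = 510.
Since both are reversed, neither can invade when rare; the interior point is a saddle.

unstable coexistence (outcome depends on initial conditions)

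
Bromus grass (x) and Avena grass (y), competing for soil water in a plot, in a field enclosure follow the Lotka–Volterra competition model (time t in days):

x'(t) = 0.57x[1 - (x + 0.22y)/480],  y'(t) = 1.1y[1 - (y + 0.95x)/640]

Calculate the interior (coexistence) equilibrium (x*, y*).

x* ≈ 429, y* ≈ 233

Setting both brackets to zero gives the nullclines x + 0.22y = 480 and 0.95x + y = 640.
Substituting y = 640 - 0.95x into the first: x(1 - 0.22·0.95) = 480 - 0.22·640.
So x* = 339/0.791 = 429, and then y* = 640 - 0.95·429 = 233.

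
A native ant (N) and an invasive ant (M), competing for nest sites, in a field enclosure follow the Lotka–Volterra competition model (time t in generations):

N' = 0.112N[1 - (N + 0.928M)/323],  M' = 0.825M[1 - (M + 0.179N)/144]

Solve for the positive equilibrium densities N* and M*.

Setting both brackets to zero gives the nullclines N + 0.928M = 323 and 0.179N + M = 144.
Substituting M = 144 - 0.179N into the first: N(1 - 0.928·0.179) = 323 - 0.928·144.
So N* = 189/0.834 = 227, and then M* = 144 - 0.179·227 = 103.

N* ≈ 227, M* ≈ 103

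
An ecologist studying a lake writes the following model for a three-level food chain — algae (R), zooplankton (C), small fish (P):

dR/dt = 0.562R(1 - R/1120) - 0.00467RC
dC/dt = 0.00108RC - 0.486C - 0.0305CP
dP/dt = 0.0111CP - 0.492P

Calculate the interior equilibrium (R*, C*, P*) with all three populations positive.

R* ≈ 707, C* ≈ 44.3, P* ≈ 9.12

From dP/dt = 0: 0.0111C* = 0.492, so C* = 44.3.
From dR/dt = 0: 0.562(1 - R*/1120) = 0.00467·44.3, giving R* = 1120·(1 - 0.368) = 707.
From dC/dt = 0: 0.00108·707 - 0.486 = 0.0305P*, so P* = 0.278/0.0305 = 9.12.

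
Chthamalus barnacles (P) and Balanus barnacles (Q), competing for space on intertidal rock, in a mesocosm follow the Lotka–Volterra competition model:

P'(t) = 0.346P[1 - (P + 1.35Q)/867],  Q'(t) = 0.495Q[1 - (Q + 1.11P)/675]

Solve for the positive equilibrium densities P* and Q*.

Setting both brackets to zero gives the nullclines P + 1.35Q = 867 and 1.11P + Q = 675.
Substituting Q = 675 - 1.11P into the first: P(1 - 1.35·1.11) = 867 - 1.35·675.
So P* = -44.3/-0.499 = 88.8, and then Q* = 675 - 1.11·88.8 = 576.

P* ≈ 88.8, Q* ≈ 576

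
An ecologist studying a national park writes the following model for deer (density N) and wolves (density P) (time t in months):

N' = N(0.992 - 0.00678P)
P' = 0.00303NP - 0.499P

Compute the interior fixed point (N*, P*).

Set dP/dt = 0 with P > 0: 0.00303N - 0.499 = 0, so N* = 0.499/0.00303 = 165.
Set dN/dt = 0 with N > 0: 0.992 - 0.00678P = 0, so P* = 0.992/0.00678 = 146.

N* ≈ 165, P* ≈ 146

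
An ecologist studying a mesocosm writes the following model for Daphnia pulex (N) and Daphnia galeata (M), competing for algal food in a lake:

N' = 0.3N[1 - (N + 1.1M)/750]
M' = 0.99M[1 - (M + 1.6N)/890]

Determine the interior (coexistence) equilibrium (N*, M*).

Setting both brackets to zero gives the nullclines N + 1.1M = 750 and 1.6N + M = 890.
Substituting M = 890 - 1.6N into the first: N(1 - 1.1·1.6) = 750 - 1.1·890.
So N* = -229/-0.76 = 301, and then M* = 890 - 1.6·301 = 408.

N* ≈ 301, M* ≈ 408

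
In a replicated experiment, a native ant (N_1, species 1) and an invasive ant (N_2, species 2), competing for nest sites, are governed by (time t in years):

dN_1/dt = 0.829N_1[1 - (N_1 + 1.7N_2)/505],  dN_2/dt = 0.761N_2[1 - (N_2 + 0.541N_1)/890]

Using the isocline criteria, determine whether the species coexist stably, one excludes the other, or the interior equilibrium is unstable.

Compare the nullcline intercepts: K1/α12 = 505/1.7 = 297 < K2 = 890; K2/α21 = 890/0.541 = 1650 > K1 = 505.
Since the inequalities point opposite ways, species 2 can invade but species 1 cannot.

species 2 excludes species 1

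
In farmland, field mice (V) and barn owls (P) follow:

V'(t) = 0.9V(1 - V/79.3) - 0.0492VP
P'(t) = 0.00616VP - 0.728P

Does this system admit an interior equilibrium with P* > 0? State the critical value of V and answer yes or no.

The predator equation gives dP/dt > 0 only when V > 0.728/0.00616 = 118.
Without the predator, V → K = 79.3. Since 79.3 < 118, the predator cannot invade.

Threshold V = 118; K < 118, so no, the predator goes extinct.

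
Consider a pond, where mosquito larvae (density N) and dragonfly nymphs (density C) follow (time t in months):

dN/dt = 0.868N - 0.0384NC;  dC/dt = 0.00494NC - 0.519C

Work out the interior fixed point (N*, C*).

N* ≈ 105, C* ≈ 22.6

Set dC/dt = 0 with C > 0: 0.00494N - 0.519 = 0, so N* = 0.519/0.00494 = 105.
Set dN/dt = 0 with N > 0: 0.868 - 0.0384C = 0, so C* = 0.868/0.0384 = 22.6.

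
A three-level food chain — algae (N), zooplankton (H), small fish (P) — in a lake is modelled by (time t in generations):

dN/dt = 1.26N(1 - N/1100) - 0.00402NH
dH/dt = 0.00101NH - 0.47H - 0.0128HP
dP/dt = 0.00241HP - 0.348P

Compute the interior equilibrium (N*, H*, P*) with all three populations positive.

From dP/dt = 0: 0.00241H* = 0.348, so H* = 144.
From dN/dt = 0: 1.26(1 - N*/1100) = 0.00402·144, giving N* = 1100·(1 - 0.461) = 593.
From dH/dt = 0: 0.00101·593 - 0.47 = 0.0128P*, so P* = 0.129/0.0128 = 10.1.

N* ≈ 593, H* ≈ 144, P* ≈ 10.1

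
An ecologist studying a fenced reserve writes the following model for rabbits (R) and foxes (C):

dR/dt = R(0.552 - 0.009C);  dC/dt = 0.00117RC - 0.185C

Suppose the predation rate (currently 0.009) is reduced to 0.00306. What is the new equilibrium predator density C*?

C* ≈ 180

At the interior fixed point, setting dR/dt = 0 with R > 0 fixes C* = (prey growth rate)/(RC coefficient) — independent of the other coefficients.
With the change, C* = 0.552/0.00306 = 180; it rises from 61.3.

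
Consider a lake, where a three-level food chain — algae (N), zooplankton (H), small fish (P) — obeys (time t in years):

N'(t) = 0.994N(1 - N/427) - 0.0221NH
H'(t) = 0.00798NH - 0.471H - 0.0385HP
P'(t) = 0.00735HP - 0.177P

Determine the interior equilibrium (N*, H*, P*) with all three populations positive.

From dP/dt = 0: 0.00735H* = 0.177, so H* = 24.1.
From dN/dt = 0: 0.994(1 - N*/427) = 0.0221·24.1, giving N* = 427·(1 - 0.535) = 198.
From dH/dt = 0: 0.00798·198 - 0.471 = 0.0385P*, so P* = 1.11/0.0385 = 28.9.

N* ≈ 198, H* ≈ 24.1, P* ≈ 28.9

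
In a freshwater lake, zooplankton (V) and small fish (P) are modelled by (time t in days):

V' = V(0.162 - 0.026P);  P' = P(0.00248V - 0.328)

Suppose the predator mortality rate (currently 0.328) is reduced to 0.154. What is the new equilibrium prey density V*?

V* ≈ 62.1

At the interior fixed point, setting dP/dt = 0 with P > 0 fixes V* = (predator death rate)/(VP coefficient) — independent of the other coefficients.
With the change, V* = 0.154/0.00248 = 62.1; it falls from 132.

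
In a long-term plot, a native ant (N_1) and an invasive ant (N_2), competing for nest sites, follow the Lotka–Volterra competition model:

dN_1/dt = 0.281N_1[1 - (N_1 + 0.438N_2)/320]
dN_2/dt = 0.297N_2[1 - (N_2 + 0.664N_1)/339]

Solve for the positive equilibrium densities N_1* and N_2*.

Setting both brackets to zero gives the nullclines N_1 + 0.438N_2 = 320 and 0.664N_1 + N_2 = 339.
Substituting N_2 = 339 - 0.664N_1 into the first: N_1(1 - 0.438·0.664) = 320 - 0.438·339.
So N_1* = 172/0.709 = 242, and then N_2* = 339 - 0.664·242 = 178.

N_1* ≈ 242, N_2* ≈ 178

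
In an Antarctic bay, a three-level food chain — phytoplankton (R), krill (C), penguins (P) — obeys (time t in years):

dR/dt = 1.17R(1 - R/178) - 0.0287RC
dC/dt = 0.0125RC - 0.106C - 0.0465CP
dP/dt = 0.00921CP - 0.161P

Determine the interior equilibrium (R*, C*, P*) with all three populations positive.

From dP/dt = 0: 0.00921C* = 0.161, so C* = 17.5.
From dR/dt = 0: 1.17(1 - R*/178) = 0.0287·17.5, giving R* = 178·(1 - 0.429) = 102.
From dC/dt = 0: 0.0125·102 - 0.106 = 0.0465P*, so P* = 1.16/0.0465 = 25.1.

R* ≈ 102, C* ≈ 17.5, P* ≈ 25.1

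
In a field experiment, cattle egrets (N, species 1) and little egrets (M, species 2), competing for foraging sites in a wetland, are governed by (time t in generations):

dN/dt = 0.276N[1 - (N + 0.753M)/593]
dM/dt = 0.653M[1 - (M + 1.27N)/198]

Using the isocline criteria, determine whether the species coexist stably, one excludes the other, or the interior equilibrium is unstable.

Compare the nullcline intercepts: K1/α12 = 593/0.753 = 788 > K2 = 198; K2/α21 = 198/1.27 = 156 < K1 = 593.
Since the inequalities point opposite ways, species 1 can invade but species 2 cannot.

species 1 excludes species 2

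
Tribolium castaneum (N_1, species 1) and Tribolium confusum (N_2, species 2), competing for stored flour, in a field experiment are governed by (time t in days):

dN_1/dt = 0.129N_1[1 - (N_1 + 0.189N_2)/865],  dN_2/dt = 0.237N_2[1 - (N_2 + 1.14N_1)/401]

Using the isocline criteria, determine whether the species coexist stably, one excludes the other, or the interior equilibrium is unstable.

species 1 excludes species 2

Compare the nullcline intercepts: K1/α12 = 865/0.189 = 4580 > K2 = 401; K2/α21 = 401/1.14 = 352 < K1 = 865.
Since the inequalities point opposite ways, species 1 can invade but species 2 cannot.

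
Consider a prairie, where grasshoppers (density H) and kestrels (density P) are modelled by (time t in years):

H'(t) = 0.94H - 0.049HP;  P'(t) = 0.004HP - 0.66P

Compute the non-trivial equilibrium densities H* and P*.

H* ≈ 165, P* ≈ 19.2

Set dP/dt = 0 with P > 0: 0.004H - 0.66 = 0, so H* = 0.66/0.004 = 165.
Set dH/dt = 0 with H > 0: 0.94 - 0.049P = 0, so P* = 0.94/0.049 = 19.2.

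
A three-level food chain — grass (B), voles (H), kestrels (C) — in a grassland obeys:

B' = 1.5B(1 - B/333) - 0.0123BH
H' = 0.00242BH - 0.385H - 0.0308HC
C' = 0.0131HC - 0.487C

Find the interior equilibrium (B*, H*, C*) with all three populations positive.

B* ≈ 231, H* ≈ 37.2, C* ≈ 5.69

From dC/dt = 0: 0.0131H* = 0.487, so H* = 37.2.
From dB/dt = 0: 1.5(1 - B*/333) = 0.0123·37.2, giving B* = 333·(1 - 0.305) = 231.
From dH/dt = 0: 0.00242·231 - 0.385 = 0.0308C*, so C* = 0.175/0.0308 = 5.69.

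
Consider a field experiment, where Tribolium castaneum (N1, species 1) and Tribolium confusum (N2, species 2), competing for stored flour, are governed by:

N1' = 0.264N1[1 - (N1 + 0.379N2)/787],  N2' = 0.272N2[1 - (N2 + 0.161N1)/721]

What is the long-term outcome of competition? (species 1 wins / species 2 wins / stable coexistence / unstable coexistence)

Compare the nullcline intercepts: K1/α12 = 787/0.379 = 2080 > K2 = 721; K2/α21 = 721/0.161 = 4480 > K1 = 787.
Since both inequalities hold, each species can invade when rare, so the interior equilibrium is stable.

stable coexistence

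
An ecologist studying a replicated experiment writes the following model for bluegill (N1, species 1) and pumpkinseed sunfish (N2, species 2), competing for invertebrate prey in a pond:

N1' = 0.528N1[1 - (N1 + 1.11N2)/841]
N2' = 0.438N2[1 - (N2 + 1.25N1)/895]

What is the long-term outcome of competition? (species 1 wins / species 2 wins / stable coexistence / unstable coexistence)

Compare the nullcline intercepts: K1/α12 = 841/1.11 = 758 < K2 = 895; K2/α21 = 895/1.25 = 716 < K1 = 841.
Since both are reversed, neither can invade when rare; the interior point is a saddle.

unstable coexistence (outcome depends on initial conditions)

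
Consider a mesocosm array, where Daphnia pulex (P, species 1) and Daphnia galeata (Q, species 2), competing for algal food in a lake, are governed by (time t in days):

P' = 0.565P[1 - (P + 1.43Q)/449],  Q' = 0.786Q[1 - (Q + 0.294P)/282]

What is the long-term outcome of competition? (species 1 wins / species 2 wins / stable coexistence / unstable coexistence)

stable coexistence

Compare the nullcline intercepts: K1/α12 = 449/1.43 = 314 > K2 = 282; K2/α21 = 282/0.294 = 959 > K1 = 449.
Since both inequalities hold, each species can invade when rare, so the interior equilibrium is stable.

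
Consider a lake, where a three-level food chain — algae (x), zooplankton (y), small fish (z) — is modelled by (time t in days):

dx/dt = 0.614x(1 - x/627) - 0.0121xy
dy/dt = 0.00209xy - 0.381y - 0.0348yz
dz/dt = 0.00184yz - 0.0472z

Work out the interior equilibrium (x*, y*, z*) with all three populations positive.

x* ≈ 310, y* ≈ 25.7, z* ≈ 7.67

From dz/dt = 0: 0.00184y* = 0.0472, so y* = 25.7.
From dx/dt = 0: 0.614(1 - x*/627) = 0.0121·25.7, giving x* = 627·(1 - 0.506) = 310.
From dy/dt = 0: 0.00209·310 - 0.381 = 0.0348z*, so z* = 0.267/0.0348 = 7.67.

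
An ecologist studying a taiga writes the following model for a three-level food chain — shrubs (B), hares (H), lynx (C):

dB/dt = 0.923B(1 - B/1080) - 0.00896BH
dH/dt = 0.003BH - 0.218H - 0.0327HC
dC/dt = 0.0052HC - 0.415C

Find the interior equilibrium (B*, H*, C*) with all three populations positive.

B* ≈ 243, H* ≈ 79.8, C* ≈ 15.7

From dC/dt = 0: 0.0052H* = 0.415, so H* = 79.8.
From dB/dt = 0: 0.923(1 - B*/1080) = 0.00896·79.8, giving B* = 1080·(1 - 0.775) = 243.
From dH/dt = 0: 0.003·243 - 0.218 = 0.0327C*, so C* = 0.512/0.0327 = 15.7.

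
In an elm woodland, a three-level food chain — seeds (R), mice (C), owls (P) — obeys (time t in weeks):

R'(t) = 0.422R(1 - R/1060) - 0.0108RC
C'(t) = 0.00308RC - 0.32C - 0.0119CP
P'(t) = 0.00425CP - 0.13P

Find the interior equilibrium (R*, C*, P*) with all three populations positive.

From dP/dt = 0: 0.00425C* = 0.13, so C* = 30.6.
From dR/dt = 0: 0.422(1 - R*/1060) = 0.0108·30.6, giving R* = 1060·(1 - 0.783) = 230.
From dC/dt = 0: 0.00308·230 - 0.32 = 0.0119P*, so P* = 0.389/0.0119 = 32.7.

R* ≈ 230, C* ≈ 30.6, P* ≈ 32.7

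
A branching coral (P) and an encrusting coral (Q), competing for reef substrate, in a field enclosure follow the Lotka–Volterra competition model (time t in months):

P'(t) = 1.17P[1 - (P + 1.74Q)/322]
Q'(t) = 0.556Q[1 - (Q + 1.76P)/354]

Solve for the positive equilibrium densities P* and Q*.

P* ≈ 143, Q* ≈ 103

Setting both brackets to zero gives the nullclines P + 1.74Q = 322 and 1.76P + Q = 354.
Substituting Q = 354 - 1.76P into the first: P(1 - 1.74·1.76) = 322 - 1.74·354.
So P* = -294/-2.06 = 143, and then Q* = 354 - 1.76·143 = 103.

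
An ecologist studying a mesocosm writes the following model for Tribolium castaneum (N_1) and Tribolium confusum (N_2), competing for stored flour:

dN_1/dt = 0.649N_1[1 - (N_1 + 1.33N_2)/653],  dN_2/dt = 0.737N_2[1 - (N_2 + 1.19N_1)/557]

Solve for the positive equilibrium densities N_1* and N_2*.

Setting both brackets to zero gives the nullclines N_1 + 1.33N_2 = 653 and 1.19N_1 + N_2 = 557.
Substituting N_2 = 557 - 1.19N_1 into the first: N_1(1 - 1.33·1.19) = 653 - 1.33·557.
So N_1* = -87.8/-0.583 = 151, and then N_2* = 557 - 1.19·151 = 378.

N_1* ≈ 151, N_2* ≈ 378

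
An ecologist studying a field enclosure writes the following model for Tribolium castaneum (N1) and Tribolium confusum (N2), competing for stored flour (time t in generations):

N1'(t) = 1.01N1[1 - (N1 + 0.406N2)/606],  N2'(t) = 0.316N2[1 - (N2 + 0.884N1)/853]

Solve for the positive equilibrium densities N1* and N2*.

Setting both brackets to zero gives the nullclines N1 + 0.406N2 = 606 and 0.884N1 + N2 = 853.
Substituting N2 = 853 - 0.884N1 into the first: N1(1 - 0.406·0.884) = 606 - 0.406·853.
So N1* = 260/0.641 = 405, and then N2* = 853 - 0.884·405 = 495.

N1* ≈ 405, N2* ≈ 495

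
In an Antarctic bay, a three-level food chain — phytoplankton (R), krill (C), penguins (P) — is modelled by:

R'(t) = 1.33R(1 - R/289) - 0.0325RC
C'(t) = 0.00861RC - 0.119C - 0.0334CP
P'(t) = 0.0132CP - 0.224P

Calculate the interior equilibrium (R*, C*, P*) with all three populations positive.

R* ≈ 169, C* ≈ 17, P* ≈ 40

From dP/dt = 0: 0.0132C* = 0.224, so C* = 17.
From dR/dt = 0: 1.33(1 - R*/289) = 0.0325·17, giving R* = 289·(1 - 0.415) = 169.
From dC/dt = 0: 0.00861·169 - 0.119 = 0.0334P*, so P* = 1.34/0.0334 = 40.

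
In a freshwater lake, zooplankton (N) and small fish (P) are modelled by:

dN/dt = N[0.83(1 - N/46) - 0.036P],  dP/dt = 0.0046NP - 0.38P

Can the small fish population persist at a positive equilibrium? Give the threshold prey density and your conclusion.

Threshold N = 82.6; K < 82.6, so no, the predator goes extinct.

The predator equation gives dP/dt > 0 only when N > 0.38/0.0046 = 82.6.
Without the predator, N → K = 46. Since 46 < 82.6, the predator cannot invade.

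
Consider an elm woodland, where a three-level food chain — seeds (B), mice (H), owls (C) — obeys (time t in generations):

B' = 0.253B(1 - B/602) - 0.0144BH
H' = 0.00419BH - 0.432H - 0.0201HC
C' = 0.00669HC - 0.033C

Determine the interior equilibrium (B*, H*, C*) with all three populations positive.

B* ≈ 433, H* ≈ 4.93, C* ≈ 68.8

From dC/dt = 0: 0.00669H* = 0.033, so H* = 4.93.
From dB/dt = 0: 0.253(1 - B*/602) = 0.0144·4.93, giving B* = 602·(1 - 0.281) = 433.
From dH/dt = 0: 0.00419·433 - 0.432 = 0.0201C*, so C* = 1.38/0.0201 = 68.8.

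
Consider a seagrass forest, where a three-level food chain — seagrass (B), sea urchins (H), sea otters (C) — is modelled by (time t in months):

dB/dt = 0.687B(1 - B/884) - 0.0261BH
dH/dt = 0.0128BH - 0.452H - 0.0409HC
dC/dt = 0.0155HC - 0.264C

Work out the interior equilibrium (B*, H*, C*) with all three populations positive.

B* ≈ 312, H* ≈ 17, C* ≈ 86.6

From dC/dt = 0: 0.0155H* = 0.264, so H* = 17.
From dB/dt = 0: 0.687(1 - B*/884) = 0.0261·17, giving B* = 884·(1 - 0.647) = 312.
From dH/dt = 0: 0.0128·312 - 0.452 = 0.0409C*, so C* = 3.54/0.0409 = 86.6.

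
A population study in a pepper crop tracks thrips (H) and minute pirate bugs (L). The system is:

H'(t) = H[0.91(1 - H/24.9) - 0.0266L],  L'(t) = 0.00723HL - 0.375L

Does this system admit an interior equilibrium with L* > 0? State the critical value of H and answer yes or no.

Threshold H = 51.9; K < 51.9, so no, the predator goes extinct.

The predator equation gives dL/dt > 0 only when H > 0.375/0.00723 = 51.9.
Without the predator, H → K = 24.9. Since 24.9 < 51.9, the predator cannot invade.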